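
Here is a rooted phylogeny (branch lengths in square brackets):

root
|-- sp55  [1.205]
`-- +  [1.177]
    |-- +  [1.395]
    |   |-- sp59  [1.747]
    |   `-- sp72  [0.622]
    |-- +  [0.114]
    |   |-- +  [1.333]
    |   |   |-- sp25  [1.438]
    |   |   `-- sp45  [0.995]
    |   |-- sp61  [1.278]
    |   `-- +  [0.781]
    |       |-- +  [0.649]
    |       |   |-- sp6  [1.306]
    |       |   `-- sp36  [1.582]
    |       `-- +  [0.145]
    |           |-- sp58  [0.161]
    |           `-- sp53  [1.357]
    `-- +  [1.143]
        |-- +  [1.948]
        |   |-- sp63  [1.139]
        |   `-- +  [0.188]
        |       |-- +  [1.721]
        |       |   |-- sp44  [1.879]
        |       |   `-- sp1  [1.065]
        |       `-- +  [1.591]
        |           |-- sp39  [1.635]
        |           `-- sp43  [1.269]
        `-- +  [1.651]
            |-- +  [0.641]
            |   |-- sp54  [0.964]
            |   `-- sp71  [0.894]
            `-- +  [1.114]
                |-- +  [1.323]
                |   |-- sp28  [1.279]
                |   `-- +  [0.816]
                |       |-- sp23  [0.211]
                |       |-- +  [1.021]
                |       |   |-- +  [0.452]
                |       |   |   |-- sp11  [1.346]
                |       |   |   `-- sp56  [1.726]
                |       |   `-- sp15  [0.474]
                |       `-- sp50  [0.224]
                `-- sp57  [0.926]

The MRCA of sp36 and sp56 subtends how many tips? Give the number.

23

The MRCA of sp36 and sp56 is the node subtending ((sp59,sp72),((sp25,sp45),sp61,((sp6,sp36),(sp58,sp53))),((sp63,((sp44,sp1),(sp39,sp43))),((sp54,sp71),((sp28,(sp23,((sp11,sp56),sp15),sp50)),sp57)))).
That clade contains 23 terminal taxa: sp1, sp11, sp15, sp23, sp25, sp28, sp36, sp39, sp43, sp44, sp45, sp50, sp53, sp54, sp56, sp57, sp58, sp59, sp6, sp61, sp63, sp71, sp72.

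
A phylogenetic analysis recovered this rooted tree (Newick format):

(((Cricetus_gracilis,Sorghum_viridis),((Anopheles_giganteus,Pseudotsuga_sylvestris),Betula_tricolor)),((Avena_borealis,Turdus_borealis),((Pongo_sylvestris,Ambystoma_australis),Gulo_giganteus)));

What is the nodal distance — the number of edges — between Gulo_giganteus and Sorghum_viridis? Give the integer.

The MRCA of Gulo_giganteus and Sorghum_viridis is the root of the tree.
From Gulo_giganteus up to that node: 3 branches. From Sorghum_viridis up to the same node: 3 branches. Total: 3 + 3 = 6.

6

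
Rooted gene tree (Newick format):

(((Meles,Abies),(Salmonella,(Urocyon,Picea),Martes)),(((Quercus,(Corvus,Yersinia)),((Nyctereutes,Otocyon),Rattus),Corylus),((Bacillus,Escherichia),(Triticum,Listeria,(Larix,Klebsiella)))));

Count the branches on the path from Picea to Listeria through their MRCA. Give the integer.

The MRCA of Picea and Listeria is the root of the tree.
From Picea up to that node: 4 branches. From Listeria up to the same node: 4 branches. Total: 4 + 4 = 8.

8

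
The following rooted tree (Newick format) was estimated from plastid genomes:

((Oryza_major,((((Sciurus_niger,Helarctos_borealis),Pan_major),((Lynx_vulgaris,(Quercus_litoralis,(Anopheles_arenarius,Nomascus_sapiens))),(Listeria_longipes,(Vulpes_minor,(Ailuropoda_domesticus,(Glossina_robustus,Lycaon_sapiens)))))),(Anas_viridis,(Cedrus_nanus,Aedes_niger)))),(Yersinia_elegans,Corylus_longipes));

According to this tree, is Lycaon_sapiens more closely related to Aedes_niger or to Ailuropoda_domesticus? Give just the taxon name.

The MRCA of Lycaon_sapiens and Ailuropoda_domesticus subtends (Ailuropoda_domesticus,(Glossina_robustus,Lycaon_sapiens)) (3 taxa).
The MRCA of Lycaon_sapiens and Aedes_niger subtends ((((Sciurus_niger,Helarctos_borealis),Pan_major),((Lynx_vulgaris,(Quercus_litoralis,(Anopheles_arenarius,Nomascus_sapiens))),(Listeria_longipes,(Vulpes_minor,(Ailuropoda_domesticus,(Glossina_robustus,Lycaon_sapiens)))))),(Anas_viridis,(Cedrus_nanus,Aedes_niger))) (15 taxa).
The first is nested inside the second, so Lycaon_sapiens shares a more recent common ancestor with Ailuropoda_domesticus.

Ailuropoda_domesticus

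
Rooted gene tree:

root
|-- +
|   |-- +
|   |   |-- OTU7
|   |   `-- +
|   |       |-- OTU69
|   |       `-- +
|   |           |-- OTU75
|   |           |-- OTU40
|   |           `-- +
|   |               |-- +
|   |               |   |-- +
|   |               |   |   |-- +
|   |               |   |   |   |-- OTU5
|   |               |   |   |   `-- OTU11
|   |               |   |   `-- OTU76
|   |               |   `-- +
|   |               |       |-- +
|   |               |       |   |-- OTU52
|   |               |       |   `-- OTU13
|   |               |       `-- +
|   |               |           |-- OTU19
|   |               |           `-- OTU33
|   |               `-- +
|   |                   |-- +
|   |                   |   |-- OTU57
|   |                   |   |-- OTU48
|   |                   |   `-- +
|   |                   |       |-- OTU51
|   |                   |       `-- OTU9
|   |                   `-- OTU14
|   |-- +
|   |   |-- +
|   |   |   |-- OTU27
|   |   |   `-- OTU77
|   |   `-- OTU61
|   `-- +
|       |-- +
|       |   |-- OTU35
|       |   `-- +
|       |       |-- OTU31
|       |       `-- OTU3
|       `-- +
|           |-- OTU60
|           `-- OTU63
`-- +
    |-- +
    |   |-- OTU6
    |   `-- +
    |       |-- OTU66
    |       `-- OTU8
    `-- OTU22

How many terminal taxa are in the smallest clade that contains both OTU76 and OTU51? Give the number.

The MRCA of OTU76 and OTU51 is the node subtending ((((OTU5,OTU11),OTU76),((OTU52,OTU13),(OTU19,OTU33))),((OTU57,OTU48,(OTU51,OTU9)),OTU14)).
That clade contains 12 terminal taxa: OTU11, OTU13, OTU14, OTU19, OTU33, OTU48, OTU5, OTU51, OTU52, OTU57, OTU76, OTU9.

12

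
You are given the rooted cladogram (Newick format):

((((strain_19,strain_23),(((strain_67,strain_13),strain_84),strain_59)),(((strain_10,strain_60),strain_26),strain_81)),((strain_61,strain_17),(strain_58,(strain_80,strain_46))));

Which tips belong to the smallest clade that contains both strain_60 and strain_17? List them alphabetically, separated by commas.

Tracing strain_60: it sits inside (strain_10,strain_60).
Tracing strain_17: it sits inside (strain_61,strain_17).
The smallest clade enclosing both is the whole tree (their MRCA is the root), so the answer is all 15 tips in alphabetical order.

strain_10, strain_13, strain_17, strain_19, strain_23, strain_26, strain_46, strain_58, strain_59, strain_60, strain_61, strain_67, strain_80, strain_81, strain_84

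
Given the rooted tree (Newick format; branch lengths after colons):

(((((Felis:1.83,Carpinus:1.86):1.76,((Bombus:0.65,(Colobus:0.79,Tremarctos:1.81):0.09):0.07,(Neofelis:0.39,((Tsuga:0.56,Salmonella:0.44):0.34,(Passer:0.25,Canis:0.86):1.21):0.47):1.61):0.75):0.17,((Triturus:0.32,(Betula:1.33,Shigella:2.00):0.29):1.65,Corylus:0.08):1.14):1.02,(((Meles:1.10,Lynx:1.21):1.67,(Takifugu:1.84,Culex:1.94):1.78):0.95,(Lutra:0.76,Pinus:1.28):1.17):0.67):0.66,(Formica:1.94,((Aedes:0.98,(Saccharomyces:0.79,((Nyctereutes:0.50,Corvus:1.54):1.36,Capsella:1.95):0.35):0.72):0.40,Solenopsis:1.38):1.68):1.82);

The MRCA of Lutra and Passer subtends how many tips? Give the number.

20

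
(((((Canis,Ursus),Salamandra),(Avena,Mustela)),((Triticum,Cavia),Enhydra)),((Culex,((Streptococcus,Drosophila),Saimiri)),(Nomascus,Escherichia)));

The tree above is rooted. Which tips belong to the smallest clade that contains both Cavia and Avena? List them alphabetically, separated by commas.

Tracing Cavia: it sits inside (Triticum,Cavia).
Tracing Avena: it sits inside (Avena,Mustela).
The smallest clade enclosing both is ((((Canis,Ursus),Salamandra),(Avena,Mustela)),((Triticum,Cavia),Enhydra)); the answer is its 8 terminal taxa in alphabetical order.

Avena, Canis, Cavia, Enhydra, Mustela, Salamandra, Triticum, Ursus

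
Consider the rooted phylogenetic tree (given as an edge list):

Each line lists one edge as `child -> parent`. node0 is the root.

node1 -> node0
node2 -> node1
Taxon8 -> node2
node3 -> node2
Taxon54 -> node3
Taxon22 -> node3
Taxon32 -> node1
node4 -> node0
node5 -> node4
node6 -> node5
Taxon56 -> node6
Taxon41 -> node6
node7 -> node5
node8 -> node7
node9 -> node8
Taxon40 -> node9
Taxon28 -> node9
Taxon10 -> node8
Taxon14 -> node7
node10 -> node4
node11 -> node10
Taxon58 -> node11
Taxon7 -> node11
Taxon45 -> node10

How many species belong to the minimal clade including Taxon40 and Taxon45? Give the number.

9

The MRCA of Taxon40 and Taxon45 is the node subtending (((Taxon56,Taxon41),(((Taxon40,Taxon28),Taxon10),Taxon14)),((Taxon58,Taxon7),Taxon45)).
That clade contains 9 terminal taxa: Taxon10, Taxon14, Taxon28, Taxon40, Taxon41, Taxon45, Taxon56, Taxon58, Taxon7.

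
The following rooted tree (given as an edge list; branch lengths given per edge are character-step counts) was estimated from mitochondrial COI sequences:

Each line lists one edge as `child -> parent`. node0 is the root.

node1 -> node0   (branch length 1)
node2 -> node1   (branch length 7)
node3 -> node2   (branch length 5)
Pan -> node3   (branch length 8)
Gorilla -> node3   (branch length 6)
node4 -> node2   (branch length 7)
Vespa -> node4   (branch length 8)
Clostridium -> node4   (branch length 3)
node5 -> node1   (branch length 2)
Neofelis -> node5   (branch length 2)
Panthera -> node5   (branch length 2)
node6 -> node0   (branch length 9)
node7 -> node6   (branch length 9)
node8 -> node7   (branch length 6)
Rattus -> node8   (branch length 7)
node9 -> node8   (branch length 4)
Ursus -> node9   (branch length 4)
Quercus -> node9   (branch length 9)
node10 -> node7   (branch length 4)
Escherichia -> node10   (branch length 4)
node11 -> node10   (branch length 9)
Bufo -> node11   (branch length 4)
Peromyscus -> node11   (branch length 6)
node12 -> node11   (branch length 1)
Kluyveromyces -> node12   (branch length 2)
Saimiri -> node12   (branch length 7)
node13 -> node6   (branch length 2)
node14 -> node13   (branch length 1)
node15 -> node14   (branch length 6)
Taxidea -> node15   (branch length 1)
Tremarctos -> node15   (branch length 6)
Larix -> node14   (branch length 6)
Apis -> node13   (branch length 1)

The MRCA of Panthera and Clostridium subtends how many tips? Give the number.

6

The MRCA of Panthera and Clostridium is the node subtending (((Pan,Gorilla),(Vespa,Clostridium)),(Neofelis,Panthera)).
That clade contains 6 terminal taxa: Clostridium, Gorilla, Neofelis, Pan, Panthera, Vespa.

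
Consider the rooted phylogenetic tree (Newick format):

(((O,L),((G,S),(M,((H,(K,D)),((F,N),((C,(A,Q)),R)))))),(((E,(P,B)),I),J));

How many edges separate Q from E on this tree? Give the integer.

13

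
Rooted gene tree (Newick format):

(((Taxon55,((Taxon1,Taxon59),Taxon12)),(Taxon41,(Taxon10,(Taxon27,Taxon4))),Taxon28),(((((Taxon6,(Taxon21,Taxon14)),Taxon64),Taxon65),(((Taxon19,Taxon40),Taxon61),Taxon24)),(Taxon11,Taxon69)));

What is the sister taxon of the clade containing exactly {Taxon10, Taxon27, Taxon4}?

Taxon41

The clade containing exactly {Taxon10, Taxon27, Taxon4} attaches to the tree at the node subtending (Taxon41,(Taxon10,(Taxon27,Taxon4))).
The other lineage descending from that same node — the sister group — is the single tip Taxon41.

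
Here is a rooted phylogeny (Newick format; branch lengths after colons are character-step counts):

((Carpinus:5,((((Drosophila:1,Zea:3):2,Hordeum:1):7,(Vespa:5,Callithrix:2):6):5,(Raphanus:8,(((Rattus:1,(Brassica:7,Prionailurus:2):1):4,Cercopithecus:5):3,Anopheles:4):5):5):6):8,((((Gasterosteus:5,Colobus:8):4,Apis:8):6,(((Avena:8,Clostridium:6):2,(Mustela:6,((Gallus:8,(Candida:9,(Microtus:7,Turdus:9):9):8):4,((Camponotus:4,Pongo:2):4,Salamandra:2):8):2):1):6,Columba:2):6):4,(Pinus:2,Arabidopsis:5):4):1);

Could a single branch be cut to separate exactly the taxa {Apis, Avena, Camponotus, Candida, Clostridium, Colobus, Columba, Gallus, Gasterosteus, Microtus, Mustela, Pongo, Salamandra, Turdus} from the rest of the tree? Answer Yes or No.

The most recent common ancestor of these taxa subtends (((Gasterosteus,Colobus),Apis),(((Avena,Clostridium),(Mustela,((Gallus,(Candida,(Microtus,Turdus))),((Camponotus,Pongo),Salamandra)))),Columba)).
That clade has exactly 14 tips — every listed taxon and nothing else — so the group is monophyletic.

Yes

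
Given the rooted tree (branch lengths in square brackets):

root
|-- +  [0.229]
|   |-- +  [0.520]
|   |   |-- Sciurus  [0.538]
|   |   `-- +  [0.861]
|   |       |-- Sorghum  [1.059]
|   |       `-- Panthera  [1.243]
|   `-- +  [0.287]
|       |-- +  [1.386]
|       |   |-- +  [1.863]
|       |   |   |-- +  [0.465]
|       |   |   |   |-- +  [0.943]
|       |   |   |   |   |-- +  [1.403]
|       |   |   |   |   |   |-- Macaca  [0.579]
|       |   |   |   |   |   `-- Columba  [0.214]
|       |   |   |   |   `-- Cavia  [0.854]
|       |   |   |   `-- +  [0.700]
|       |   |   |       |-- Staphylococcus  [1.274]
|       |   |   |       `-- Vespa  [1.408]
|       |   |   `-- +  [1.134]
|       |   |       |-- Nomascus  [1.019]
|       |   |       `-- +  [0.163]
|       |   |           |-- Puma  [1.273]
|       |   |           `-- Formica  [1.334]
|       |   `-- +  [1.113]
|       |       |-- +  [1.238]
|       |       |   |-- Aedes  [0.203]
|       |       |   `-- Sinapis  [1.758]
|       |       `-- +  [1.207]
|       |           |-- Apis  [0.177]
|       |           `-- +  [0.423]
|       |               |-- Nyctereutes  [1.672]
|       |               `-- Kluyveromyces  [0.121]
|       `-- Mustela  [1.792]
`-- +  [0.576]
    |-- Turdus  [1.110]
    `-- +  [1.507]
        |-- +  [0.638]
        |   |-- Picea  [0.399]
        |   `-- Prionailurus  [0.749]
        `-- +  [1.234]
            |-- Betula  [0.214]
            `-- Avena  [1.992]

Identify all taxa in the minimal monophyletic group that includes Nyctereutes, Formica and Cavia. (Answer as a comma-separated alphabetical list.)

Tracing Nyctereutes: it sits inside (Nyctereutes,Kluyveromyces).
Tracing Formica: it sits inside (Puma,Formica).
Tracing Cavia: it sits inside ((Macaca,Columba),Cavia).
The smallest clade enclosing all 3 is (((((Macaca,Columba),Cavia),(Staphylococcus,Vespa)),(Nomascus,(Puma,Formica))),((Aedes,Sinapis),(Apis,(Nyctereutes,Kluyveromyces)))); the answer is its 13 terminal taxa in alphabetical order.

Aedes, Apis, Cavia, Columba, Formica, Kluyveromyces, Macaca, Nomascus, Nyctereutes, Puma, Sinapis, Staphylococcus, Vespa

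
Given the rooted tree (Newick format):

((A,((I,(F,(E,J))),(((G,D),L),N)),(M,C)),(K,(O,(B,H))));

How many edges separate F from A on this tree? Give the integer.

The MRCA of F and A is the node subtending (A,((I,(F,(E,J))),(((G,D),L),N)),(M,C)).
From F up to that node: 4 branches. From A up to the same node: 1 branch. Total: 4 + 1 = 5.

5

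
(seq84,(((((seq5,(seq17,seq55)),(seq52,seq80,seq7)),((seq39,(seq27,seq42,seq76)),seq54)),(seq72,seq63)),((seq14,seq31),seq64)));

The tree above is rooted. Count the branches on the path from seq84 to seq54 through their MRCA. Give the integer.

The MRCA of seq84 and seq54 is the root of the tree.
From seq84 up to that node: 1 branch. From seq54 up to the same node: 5 branches. Total: 1 + 5 = 6.

6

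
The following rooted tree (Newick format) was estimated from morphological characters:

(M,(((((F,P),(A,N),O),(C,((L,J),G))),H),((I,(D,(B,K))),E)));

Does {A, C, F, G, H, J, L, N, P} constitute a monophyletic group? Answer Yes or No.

The MRCA of the listed taxa subtends ((((F,P),(A,N),O),(C,((L,J),G))),H).
That clade also contains O, which is not in the proposed group, so the group is not monophyletic.

No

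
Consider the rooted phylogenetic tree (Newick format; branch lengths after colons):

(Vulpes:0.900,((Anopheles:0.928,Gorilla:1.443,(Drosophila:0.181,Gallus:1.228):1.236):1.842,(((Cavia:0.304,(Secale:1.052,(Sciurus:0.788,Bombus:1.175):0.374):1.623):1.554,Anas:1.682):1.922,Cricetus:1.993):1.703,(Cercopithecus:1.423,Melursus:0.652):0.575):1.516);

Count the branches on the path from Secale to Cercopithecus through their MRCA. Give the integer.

7

The MRCA of Secale and Cercopithecus is the node subtending ((Anopheles,Gorilla,(Drosophila,Gallus)),(((Cavia,(Secale,(Sciurus,Bombus))),Anas),Cricetus),(Cercopithecus,Melursus)).
From Secale up to that node: 5 branches. From Cercopithecus up to the same node: 2 branches. Total: 5 + 2 = 7.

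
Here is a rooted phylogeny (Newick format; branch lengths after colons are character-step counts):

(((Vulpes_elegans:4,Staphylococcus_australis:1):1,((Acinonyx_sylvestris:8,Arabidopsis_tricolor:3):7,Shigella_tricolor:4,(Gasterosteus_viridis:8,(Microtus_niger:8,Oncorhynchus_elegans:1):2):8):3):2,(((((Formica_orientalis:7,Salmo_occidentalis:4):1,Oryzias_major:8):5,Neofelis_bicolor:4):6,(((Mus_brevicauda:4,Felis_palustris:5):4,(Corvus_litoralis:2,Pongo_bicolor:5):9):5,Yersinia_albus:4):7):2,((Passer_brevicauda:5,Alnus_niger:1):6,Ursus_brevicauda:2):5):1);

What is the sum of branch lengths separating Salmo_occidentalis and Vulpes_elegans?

26

The path runs Salmo_occidentalis → … → MRCA → … → Vulpes_elegans; the MRCA is the root of the tree.
Branch lengths along that path: 4 + 1 + 5 + 6 + 2 + 1 + 2 + 1 + 4 = 26.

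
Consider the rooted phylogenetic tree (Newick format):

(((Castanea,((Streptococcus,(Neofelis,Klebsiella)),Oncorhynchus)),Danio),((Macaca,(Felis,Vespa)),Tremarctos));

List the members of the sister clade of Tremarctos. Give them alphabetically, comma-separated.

Felis, Macaca, Vespa

Tremarctos attaches to the tree at the node subtending ((Macaca,(Felis,Vespa)),Tremarctos).
The other lineage descending from that same node — the sister group — is (Macaca,(Felis,Vespa)); its 3 tips in alphabetical order are the answer.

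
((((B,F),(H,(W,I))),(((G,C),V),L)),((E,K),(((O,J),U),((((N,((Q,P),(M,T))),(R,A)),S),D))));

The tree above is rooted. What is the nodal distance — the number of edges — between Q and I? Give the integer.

14

The MRCA of Q and I is the root of the tree.
From Q up to that node: 9 branches. From I up to the same node: 5 branches. Total: 9 + 5 = 14.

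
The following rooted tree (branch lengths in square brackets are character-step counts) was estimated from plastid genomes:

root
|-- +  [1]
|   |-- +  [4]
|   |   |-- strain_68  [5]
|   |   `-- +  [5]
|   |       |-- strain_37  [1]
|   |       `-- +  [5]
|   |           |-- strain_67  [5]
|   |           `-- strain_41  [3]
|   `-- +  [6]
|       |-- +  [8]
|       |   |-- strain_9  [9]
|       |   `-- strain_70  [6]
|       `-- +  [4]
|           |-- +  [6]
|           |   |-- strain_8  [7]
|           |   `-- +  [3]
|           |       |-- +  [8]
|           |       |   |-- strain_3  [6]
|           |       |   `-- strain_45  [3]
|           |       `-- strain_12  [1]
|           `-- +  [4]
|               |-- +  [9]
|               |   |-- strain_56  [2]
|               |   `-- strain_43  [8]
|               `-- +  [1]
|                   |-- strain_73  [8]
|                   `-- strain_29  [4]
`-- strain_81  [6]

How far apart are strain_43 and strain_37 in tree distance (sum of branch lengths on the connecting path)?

The path runs strain_43 → … → MRCA → … → strain_37; the MRCA is the node subtending ((strain_68,(strain_37,(strain_67,strain_41))),((strain_9,strain_70),((strain_8,((strain_3,strain_45),strain_12)),((strain_56,strain_43),(strain_73,strain_29))))).
Branch lengths along that path: 8 + 9 + 4 + 4 + 6 + 4 + 5 + 1 = 41.

41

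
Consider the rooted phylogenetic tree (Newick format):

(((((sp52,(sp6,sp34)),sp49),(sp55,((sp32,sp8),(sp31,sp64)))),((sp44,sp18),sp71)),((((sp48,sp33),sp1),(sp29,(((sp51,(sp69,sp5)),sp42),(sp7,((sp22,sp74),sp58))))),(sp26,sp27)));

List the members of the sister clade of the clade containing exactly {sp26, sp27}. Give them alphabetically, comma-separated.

The clade containing exactly {sp26, sp27} attaches to the tree at the node subtending ((((sp48,sp33),sp1),(sp29,(((sp51,(sp69,sp5)),sp42),(sp7,((sp22,sp74),sp58))))),(sp26,sp27)).
The other lineage descending from that same node — the sister group — is (((sp48,sp33),sp1),(sp29,(((sp51,(sp69,sp5)),sp42),(sp7,((sp22,sp74),sp58))))); its 12 tips in alphabetical order are the answer.

sp1, sp22, sp29, sp33, sp42, sp48, sp5, sp51, sp58, sp69, sp7, sp74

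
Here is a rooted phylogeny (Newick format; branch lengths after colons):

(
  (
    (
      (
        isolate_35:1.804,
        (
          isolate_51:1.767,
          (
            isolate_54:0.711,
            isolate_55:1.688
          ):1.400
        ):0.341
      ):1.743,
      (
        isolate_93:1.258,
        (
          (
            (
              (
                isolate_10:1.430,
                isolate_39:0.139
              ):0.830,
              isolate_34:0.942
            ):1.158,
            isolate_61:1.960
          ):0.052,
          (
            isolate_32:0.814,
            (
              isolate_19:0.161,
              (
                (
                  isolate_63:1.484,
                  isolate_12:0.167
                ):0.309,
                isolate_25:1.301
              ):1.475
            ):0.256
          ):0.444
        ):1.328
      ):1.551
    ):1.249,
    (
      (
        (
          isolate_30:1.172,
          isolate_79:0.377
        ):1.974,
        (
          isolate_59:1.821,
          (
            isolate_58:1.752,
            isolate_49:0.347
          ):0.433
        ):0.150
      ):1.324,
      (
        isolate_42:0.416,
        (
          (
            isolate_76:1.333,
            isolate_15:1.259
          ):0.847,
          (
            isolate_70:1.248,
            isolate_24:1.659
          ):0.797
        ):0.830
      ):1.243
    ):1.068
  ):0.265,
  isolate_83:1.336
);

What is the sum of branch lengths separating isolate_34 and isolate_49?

9.602

The path runs isolate_34 → … → MRCA → … → isolate_49; the MRCA is the node subtending (((isolate_35,(isolate_51,(isolate_54,isolate_55))),(isolate_93,((((isolate_10,isolate_39),isolate_34),isolate_61),(isolate_32,(isolate_19,((isolate_63,isolate_12),isolate_25)))))),(((isolate_30,isolate_79),(isolate_59,(isolate_58,isolate_49))),(isolate_42,((isolate_76,isolate_15),(isolate_70,isolate_24))))).
Branch lengths along that path: 0.942 + 1.158 + 0.052 + 1.328 + 1.551 + 1.249 + 1.068 + 1.324 + 0.150 + 0.433 + 0.347 = 9.602.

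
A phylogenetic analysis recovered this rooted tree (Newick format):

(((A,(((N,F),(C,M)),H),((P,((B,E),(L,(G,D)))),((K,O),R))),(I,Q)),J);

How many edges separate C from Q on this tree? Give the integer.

The MRCA of C and Q is the node subtending ((A,(((N,F),(C,M)),H),((P,((B,E),(L,(G,D)))),((K,O),R))),(I,Q)).
From C up to that node: 5 branches. From Q up to the same node: 2 branches. Total: 5 + 2 = 7.

7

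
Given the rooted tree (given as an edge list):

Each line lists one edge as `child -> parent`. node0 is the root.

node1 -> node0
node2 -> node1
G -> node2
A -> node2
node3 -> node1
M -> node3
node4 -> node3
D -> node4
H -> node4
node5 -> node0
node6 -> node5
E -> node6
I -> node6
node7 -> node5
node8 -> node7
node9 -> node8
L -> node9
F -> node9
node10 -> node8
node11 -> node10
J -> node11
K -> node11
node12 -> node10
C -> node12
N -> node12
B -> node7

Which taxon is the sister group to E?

E attaches to the tree at the node subtending (E,I).
The other lineage descending from that same node — the sister group — is the single tip I.

I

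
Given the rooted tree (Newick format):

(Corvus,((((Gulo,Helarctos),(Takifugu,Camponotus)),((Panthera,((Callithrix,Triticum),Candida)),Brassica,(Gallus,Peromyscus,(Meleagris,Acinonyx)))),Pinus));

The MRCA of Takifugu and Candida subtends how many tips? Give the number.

The MRCA of Takifugu and Candida is the node subtending (((Gulo,Helarctos),(Takifugu,Camponotus)),((Panthera,((Callithrix,Triticum),Candida)),Brassica,(Gallus,Peromyscus,(Meleagris,Acinonyx)))).
That clade contains 13 terminal taxa: Acinonyx, Brassica, Callithrix, Camponotus, Candida, Gallus, Gulo, Helarctos, Meleagris, Panthera, Peromyscus, Takifugu, Triticum.

13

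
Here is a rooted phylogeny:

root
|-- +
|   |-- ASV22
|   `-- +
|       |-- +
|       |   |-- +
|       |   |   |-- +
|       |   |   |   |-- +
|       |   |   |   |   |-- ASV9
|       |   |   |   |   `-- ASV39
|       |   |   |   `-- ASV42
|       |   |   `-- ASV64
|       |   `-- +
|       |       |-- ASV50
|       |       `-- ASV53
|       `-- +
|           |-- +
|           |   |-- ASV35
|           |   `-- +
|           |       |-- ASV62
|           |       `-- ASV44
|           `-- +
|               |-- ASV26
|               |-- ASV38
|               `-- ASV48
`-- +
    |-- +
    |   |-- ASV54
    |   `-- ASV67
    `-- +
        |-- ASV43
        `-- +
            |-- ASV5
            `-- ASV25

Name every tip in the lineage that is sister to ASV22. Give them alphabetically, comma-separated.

ASV26, ASV35, ASV38, ASV39, ASV42, ASV44, ASV48, ASV50, ASV53, ASV62, ASV64, ASV9

ASV22 attaches to the tree at the node subtending (ASV22,(((((ASV9,ASV39),ASV42),ASV64),(ASV50,ASV53)),((ASV35,(ASV62,ASV44)),(ASV26,ASV38,ASV48)))).
The other lineage descending from that same node — the sister group — is (((((ASV9,ASV39),ASV42),ASV64),(ASV50,ASV53)),((ASV35,(ASV62,ASV44)),(ASV26,ASV38,ASV48))); its 12 tips in alphabetical order are the answer.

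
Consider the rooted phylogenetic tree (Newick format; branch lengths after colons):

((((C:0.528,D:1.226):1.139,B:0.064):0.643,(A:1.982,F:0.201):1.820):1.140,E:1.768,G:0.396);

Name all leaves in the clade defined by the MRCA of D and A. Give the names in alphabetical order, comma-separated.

A, B, C, D, F

Tracing D: it sits inside (C,D).
Tracing A: it sits inside (A,F).
The smallest clade enclosing both is (((C,D),B),(A,F)); the answer is its 5 terminal taxa in alphabetical order.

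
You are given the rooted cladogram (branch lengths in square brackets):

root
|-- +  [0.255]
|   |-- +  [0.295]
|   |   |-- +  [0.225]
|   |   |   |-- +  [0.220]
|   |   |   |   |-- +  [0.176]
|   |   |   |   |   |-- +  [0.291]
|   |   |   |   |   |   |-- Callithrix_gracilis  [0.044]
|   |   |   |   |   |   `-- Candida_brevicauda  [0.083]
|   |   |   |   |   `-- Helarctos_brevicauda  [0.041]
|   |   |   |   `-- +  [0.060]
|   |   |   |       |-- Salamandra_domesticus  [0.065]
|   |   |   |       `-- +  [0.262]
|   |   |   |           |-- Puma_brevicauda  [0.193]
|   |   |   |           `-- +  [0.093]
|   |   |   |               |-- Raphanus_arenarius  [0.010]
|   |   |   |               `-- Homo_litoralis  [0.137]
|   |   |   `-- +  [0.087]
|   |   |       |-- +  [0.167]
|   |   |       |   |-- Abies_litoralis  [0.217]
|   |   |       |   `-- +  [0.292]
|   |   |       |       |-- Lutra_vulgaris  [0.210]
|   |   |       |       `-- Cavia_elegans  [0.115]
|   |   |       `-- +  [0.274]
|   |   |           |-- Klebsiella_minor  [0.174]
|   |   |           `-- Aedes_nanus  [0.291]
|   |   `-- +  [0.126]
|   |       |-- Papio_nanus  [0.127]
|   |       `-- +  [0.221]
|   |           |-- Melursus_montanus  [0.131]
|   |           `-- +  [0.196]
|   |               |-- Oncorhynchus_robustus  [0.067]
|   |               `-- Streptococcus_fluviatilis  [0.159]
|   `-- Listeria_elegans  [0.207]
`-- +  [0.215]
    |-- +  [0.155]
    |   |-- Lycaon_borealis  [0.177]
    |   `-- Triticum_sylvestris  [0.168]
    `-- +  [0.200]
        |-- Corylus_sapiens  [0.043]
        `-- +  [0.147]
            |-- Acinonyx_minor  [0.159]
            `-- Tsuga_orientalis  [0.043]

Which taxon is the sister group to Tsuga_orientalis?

Acinonyx_minor

Tsuga_orientalis attaches to the tree at the node subtending (Acinonyx_minor,Tsuga_orientalis).
The other lineage descending from that same node — the sister group — is the single tip Acinonyx_minor.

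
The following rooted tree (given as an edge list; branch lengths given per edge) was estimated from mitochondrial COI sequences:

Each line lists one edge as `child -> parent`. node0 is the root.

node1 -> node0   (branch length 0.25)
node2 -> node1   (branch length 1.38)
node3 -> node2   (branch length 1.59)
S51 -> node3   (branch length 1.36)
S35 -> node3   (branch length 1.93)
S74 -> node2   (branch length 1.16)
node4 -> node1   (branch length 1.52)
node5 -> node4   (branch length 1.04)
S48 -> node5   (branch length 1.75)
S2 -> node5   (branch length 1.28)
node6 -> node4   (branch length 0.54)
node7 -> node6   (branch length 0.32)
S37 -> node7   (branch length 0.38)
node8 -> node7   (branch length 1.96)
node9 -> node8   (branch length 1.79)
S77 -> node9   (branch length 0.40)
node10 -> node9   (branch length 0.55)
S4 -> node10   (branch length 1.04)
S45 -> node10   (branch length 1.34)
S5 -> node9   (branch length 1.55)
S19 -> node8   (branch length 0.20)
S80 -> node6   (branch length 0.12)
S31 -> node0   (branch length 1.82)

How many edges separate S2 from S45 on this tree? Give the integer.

8

The MRCA of S2 and S45 is the node subtending ((S48,S2),((S37,((S77,(S4,S45),S5),S19)),S80)).
From S2 up to that node: 2 branches. From S45 up to the same node: 6 branches. Total: 2 + 6 = 8.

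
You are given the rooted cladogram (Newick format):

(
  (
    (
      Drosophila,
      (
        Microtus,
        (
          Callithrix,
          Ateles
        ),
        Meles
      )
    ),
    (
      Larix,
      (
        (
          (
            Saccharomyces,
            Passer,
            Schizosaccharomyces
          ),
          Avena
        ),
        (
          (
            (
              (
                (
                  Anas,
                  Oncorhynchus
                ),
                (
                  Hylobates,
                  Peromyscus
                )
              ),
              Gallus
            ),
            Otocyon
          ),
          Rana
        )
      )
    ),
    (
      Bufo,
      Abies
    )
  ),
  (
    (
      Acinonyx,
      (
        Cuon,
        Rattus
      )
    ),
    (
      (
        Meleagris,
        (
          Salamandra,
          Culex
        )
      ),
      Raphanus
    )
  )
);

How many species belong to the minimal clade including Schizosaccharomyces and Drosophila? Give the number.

19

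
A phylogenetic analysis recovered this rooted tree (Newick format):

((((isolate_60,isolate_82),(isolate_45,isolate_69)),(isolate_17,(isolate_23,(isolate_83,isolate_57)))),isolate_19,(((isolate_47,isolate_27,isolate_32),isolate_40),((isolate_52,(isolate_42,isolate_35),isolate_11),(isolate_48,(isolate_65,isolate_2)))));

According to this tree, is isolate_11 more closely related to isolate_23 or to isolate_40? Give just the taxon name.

isolate_40

The MRCA of isolate_11 and isolate_40 subtends (((isolate_47,isolate_27,isolate_32),isolate_40),((isolate_52,(isolate_42,isolate_35),isolate_11),(isolate_48,(isolate_65,isolate_2)))) (11 taxa).
The MRCA of isolate_11 and isolate_23 is the root, subtending the entire tree (20 taxa).
The first is nested inside the second, so isolate_11 shares a more recent common ancestor with isolate_40.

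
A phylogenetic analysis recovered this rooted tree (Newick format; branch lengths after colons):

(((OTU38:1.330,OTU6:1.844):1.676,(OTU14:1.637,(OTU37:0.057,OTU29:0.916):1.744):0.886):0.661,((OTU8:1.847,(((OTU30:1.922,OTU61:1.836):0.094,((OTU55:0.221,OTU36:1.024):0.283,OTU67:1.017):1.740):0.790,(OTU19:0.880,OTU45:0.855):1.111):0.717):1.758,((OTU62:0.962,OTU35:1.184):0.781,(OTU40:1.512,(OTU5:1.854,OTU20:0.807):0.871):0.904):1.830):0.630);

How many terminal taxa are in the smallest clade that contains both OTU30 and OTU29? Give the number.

18

The MRCA of OTU30 and OTU29 is the root, so the clade is the entire tree.
That clade contains 18 terminal taxa: OTU14, OTU19, OTU20, OTU29, OTU30, OTU35, OTU36, OTU37, OTU38, OTU40, OTU45, OTU5, OTU55, OTU6, OTU61, OTU62, OTU67, OTU8.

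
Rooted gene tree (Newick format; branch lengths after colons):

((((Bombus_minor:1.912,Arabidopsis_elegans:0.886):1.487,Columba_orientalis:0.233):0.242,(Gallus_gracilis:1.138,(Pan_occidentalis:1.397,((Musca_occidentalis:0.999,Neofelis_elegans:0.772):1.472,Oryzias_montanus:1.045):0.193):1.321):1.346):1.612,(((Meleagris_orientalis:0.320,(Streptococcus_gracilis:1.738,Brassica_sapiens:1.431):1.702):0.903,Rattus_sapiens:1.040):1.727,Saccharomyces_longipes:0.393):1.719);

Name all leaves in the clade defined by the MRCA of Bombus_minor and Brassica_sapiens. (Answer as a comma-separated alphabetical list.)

Arabidopsis_elegans, Bombus_minor, Brassica_sapiens, Columba_orientalis, Gallus_gracilis, Meleagris_orientalis, Musca_occidentalis, Neofelis_elegans, Oryzias_montanus, Pan_occidentalis, Rattus_sapiens, Saccharomyces_longipes, Streptococcus_gracilis

Tracing Bombus_minor: it sits inside (Bombus_minor,Arabidopsis_elegans).
Tracing Brassica_sapiens: it sits inside (Streptococcus_gracilis,Brassica_sapiens).
The smallest clade enclosing both is the whole tree (their MRCA is the root), so the answer is all 13 tips in alphabetical order.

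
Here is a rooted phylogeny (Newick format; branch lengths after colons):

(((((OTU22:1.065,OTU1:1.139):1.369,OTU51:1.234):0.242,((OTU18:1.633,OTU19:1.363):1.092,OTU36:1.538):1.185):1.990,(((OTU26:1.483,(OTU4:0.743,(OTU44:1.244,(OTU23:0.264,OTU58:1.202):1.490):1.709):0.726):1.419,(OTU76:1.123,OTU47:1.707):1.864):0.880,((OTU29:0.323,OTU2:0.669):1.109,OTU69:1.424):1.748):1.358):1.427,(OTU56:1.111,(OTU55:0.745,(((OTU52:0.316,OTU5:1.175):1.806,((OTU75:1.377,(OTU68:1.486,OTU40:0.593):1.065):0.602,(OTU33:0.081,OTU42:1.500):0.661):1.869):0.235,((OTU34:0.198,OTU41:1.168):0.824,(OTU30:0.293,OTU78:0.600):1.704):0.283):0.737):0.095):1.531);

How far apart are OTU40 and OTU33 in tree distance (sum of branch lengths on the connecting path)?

3.002

The path runs OTU40 → … → MRCA → … → OTU33; the MRCA is the node subtending ((OTU75,(OTU68,OTU40)),(OTU33,OTU42)).
Branch lengths along that path: 0.593 + 1.065 + 0.602 + 0.661 + 0.081 = 3.002.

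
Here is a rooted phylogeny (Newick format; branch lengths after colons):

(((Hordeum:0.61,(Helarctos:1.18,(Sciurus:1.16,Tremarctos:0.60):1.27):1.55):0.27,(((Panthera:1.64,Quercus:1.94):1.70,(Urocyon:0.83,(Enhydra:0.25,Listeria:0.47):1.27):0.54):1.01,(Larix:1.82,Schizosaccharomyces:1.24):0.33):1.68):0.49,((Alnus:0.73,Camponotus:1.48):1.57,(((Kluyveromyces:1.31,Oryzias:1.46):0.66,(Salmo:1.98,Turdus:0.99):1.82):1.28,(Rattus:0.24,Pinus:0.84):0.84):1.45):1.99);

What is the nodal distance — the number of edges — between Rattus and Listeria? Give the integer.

The MRCA of Rattus and Listeria is the root of the tree.
From Rattus up to that node: 4 branches. From Listeria up to the same node: 6 branches. Total: 4 + 6 = 10.

10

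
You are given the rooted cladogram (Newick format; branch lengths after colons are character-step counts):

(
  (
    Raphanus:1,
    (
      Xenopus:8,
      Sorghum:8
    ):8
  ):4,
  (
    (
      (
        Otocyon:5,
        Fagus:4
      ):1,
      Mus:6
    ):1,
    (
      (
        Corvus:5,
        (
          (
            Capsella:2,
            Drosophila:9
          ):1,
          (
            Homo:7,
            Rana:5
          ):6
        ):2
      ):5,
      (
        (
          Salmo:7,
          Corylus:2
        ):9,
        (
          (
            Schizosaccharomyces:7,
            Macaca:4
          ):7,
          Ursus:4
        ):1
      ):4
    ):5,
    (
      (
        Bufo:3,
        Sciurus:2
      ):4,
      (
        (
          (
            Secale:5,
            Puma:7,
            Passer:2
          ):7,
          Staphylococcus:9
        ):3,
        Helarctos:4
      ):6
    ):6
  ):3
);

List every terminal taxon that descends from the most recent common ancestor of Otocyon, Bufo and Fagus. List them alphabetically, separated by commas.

Bufo, Capsella, Corvus, Corylus, Drosophila, Fagus, Helarctos, Homo, Macaca, Mus, Otocyon, Passer, Puma, Rana, Salmo, Schizosaccharomyces, Sciurus, Secale, Staphylococcus, Ursus

Tracing Otocyon: it sits inside (Otocyon,Fagus).
Tracing Bufo: it sits inside (Bufo,Sciurus).
Tracing Fagus: it sits inside (Otocyon,Fagus).
The smallest clade enclosing all 3 is (((Otocyon,Fagus),Mus),((Corvus,((Capsella,Drosophila),(Homo,Rana))),((Salmo,Corylus),((Schizosaccharomyces,Macaca),Ursus))),((Bufo,Sciurus),(((Secale,Puma,Passer),Staphylococcus),Helarctos))); the answer is its 20 terminal taxa in alphabetical order.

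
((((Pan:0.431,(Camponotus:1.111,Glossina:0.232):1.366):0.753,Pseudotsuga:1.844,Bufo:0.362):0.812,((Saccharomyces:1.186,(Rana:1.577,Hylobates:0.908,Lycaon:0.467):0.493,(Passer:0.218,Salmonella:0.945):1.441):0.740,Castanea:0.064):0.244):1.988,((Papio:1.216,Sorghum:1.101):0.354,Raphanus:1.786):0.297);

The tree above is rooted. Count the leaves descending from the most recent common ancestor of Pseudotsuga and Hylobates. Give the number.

The MRCA of Pseudotsuga and Hylobates is the node subtending (((Pan,(Camponotus,Glossina)),Pseudotsuga,Bufo),((Saccharomyces,(Rana,Hylobates,Lycaon),(Passer,Salmonella)),Castanea)).
That clade contains 12 terminal taxa: Bufo, Camponotus, Castanea, Glossina, Hylobates, Lycaon, Pan, Passer, Pseudotsuga, Rana, Saccharomyces, Salmonella.

12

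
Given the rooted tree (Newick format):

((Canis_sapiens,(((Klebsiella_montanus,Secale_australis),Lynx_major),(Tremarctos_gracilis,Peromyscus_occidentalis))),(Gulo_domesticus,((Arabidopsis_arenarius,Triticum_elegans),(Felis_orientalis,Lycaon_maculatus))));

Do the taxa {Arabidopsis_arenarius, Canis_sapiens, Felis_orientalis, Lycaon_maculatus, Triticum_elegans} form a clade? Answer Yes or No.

No

The MRCA of the listed taxa is the root, so the smallest clade containing them is the whole tree.
That clade also contains Gulo_domesticus, Klebsiella_montanus, Lynx_major, Peromyscus_occidentalis, Secale_australis, Tremarctos_gracilis, which are not in the proposed group, so the group is not monophyletic.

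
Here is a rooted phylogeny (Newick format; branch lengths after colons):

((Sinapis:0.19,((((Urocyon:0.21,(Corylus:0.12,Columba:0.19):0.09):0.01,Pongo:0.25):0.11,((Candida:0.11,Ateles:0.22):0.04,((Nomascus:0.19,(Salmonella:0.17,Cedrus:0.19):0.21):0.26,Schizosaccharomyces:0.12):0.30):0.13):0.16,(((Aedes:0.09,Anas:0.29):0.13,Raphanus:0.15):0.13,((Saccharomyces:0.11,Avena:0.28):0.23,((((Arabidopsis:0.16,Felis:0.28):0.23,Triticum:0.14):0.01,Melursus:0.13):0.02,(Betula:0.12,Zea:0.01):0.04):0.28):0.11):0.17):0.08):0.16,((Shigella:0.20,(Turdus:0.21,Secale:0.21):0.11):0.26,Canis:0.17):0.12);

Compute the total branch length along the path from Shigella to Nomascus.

The path runs Shigella → … → MRCA → … → Nomascus; the MRCA is the root of the tree.
Branch lengths along that path: 0.20 + 0.26 + 0.12 + 0.16 + 0.08 + 0.16 + 0.13 + 0.30 + 0.26 + 0.19 = 1.86.

1.86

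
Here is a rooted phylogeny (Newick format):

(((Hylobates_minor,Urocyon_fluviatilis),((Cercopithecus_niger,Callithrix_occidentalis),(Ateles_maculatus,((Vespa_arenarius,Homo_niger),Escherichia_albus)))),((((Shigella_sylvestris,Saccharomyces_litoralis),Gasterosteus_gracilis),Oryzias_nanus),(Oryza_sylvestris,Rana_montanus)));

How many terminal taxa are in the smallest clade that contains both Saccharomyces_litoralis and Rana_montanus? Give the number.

6

The MRCA of Saccharomyces_litoralis and Rana_montanus is the node subtending ((((Shigella_sylvestris,Saccharomyces_litoralis),Gasterosteus_gracilis),Oryzias_nanus),(Oryza_sylvestris,Rana_montanus)).
That clade contains 6 terminal taxa: Gasterosteus_gracilis, Oryza_sylvestris, Oryzias_nanus, Rana_montanus, Saccharomyces_litoralis, Shigella_sylvestris.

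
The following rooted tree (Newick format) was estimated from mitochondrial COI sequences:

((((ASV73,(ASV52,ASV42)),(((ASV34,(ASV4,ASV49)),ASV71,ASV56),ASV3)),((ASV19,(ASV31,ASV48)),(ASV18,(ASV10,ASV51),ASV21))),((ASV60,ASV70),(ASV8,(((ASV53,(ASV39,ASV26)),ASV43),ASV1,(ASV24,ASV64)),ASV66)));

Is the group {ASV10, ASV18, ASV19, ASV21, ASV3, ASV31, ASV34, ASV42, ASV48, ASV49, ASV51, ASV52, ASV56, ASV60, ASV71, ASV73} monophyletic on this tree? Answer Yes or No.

No

The MRCA of the listed taxa is the root, so the smallest clade containing them is the whole tree.
That clade also contains ASV1, ASV24, ASV26, ASV39, ASV4, ASV43, ASV53, ASV64, ASV66, ASV70, ASV8, which are not in the proposed group, so the group is not monophyletic.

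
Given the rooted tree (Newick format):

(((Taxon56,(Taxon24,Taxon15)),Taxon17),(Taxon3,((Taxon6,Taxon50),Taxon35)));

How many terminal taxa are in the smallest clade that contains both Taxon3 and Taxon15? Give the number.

The MRCA of Taxon3 and Taxon15 is the root, so the clade is the entire tree.
That clade contains 8 terminal taxa: Taxon15, Taxon17, Taxon24, Taxon3, Taxon35, Taxon50, Taxon56, Taxon6.

8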